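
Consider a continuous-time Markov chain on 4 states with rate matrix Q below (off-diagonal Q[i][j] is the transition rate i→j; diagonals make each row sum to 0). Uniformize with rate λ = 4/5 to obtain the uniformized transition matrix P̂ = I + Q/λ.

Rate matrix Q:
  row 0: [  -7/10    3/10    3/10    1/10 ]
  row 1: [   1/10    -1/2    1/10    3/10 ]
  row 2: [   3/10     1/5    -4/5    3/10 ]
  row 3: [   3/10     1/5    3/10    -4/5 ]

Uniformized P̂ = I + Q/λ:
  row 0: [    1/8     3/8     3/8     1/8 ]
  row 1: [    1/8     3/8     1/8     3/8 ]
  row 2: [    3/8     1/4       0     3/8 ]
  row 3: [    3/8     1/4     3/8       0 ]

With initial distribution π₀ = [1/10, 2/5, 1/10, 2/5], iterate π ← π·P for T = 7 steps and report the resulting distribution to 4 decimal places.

π = [0.2361, 0.3194, 0.2147, 0.2298]

t=0: π = [0.1000, 0.4000, 0.1000, 0.4000]
t=1: π = [0.2500, 0.3125, 0.2375, 0.2000]
t=2: π = [0.2344, 0.3203, 0.2078, 0.2375]
t=3: π = [0.2363, 0.3193, 0.2170, 0.2273]
t=4: π = [0.2361, 0.3195, 0.2138, 0.2307]
t=5: π = [0.2361, 0.3194, 0.2150, 0.2295]
t=6: π = [0.2361, 0.3194, 0.2145, 0.2299]
t=7: π = [0.2361, 0.3194, 0.2147, 0.2298]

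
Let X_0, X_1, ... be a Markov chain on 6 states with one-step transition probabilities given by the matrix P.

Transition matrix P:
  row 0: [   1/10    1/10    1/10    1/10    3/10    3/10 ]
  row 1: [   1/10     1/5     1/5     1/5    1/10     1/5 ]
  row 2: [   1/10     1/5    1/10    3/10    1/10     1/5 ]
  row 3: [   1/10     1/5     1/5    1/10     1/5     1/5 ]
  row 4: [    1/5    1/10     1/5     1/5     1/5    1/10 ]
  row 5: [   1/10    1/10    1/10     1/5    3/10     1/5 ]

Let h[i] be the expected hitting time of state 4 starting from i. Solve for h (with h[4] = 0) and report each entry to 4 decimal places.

First-step conditioning: h[4] = 0; for i ≠ 4, h[i] = 1 + Σ_k P[i][k]·h[k].
  h[0] = 1 + 1/10·h[0] + 1/10·h[1] + 1/10·h[2] + 1/10·h[3] + 3/10·h[5]
  h[1] = 1 + 1/10·h[0] + 1/5·h[1] + 1/5·h[2] + 1/5·h[3] + 1/5·h[5]
  h[2] = 1 + 1/10·h[0] + 1/5·h[1] + 1/10·h[2] + 3/10·h[3] + 1/5·h[5]
  h[3] = 1 + 1/10·h[0] + 1/5·h[1] + 1/5·h[2] + 1/10·h[3] + 1/5·h[5]
  h[5] = 1 + 1/10·h[0] + 1/10·h[1] + 1/10·h[2] + 1/5·h[3] + 1/5·h[5]
Solving the 5×5 linear system over states ≠ 4 gives exactly h = [95590/21861, 121000/21861, 40000/7287, 110000/21861, 0, 32300/7287] (h[4] = 0 is the target).

h = [4.3726, 5.5350, 5.4892, 5.0318, 0.0000, 4.4326]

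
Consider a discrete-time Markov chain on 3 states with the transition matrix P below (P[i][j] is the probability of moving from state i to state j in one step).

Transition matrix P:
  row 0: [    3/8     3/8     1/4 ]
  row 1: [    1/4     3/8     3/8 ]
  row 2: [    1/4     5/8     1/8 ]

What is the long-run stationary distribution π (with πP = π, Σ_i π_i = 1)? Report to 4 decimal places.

π = [0.2857, 0.4429, 0.2714]

Balance equations π_j = Σ_i π_i·P[i][j]:
  π_0 = 3/8·π_0 + 1/4·π_1 + 1/4·π_2
  π_1 = 3/8·π_0 + 3/8·π_1 + 5/8·π_2
  normalize: π_0 + π_1 + π_2 = 1
Solving the linear system gives exactly π = [2/7, 31/70, 19/70].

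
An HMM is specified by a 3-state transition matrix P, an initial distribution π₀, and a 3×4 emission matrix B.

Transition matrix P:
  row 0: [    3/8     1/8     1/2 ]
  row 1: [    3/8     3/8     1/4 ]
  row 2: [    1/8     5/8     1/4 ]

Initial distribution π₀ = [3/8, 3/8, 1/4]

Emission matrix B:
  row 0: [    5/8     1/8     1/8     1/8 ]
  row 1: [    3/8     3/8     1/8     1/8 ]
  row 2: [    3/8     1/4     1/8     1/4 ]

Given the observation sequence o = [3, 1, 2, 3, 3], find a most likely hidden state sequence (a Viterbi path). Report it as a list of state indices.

t=0: δ = [4.688e-02, 4.688e-02, 6.250e-02]  (obs o_0=3)
t=1: δ = [2.197e-03, 1.465e-02, 5.859e-03]  ψ = [0, 2, 0]  (obs o_1=1)
t=2: δ = [6.866e-04, 6.866e-04, 4.578e-04]  ψ = [1, 1, 1]  (obs o_2=2)
t=3: δ = [3.219e-05, 3.576e-05, 8.583e-05]  ψ = [0, 2, 0]  (obs o_3=3)
t=4: δ = [1.676e-06, 6.706e-06, 5.364e-06]  ψ = [1, 2, 2]  (obs o_4=3)
backtrack: best end state = 1; path = [2, 1, 0, 2, 1]

path = [2, 1, 0, 2, 1]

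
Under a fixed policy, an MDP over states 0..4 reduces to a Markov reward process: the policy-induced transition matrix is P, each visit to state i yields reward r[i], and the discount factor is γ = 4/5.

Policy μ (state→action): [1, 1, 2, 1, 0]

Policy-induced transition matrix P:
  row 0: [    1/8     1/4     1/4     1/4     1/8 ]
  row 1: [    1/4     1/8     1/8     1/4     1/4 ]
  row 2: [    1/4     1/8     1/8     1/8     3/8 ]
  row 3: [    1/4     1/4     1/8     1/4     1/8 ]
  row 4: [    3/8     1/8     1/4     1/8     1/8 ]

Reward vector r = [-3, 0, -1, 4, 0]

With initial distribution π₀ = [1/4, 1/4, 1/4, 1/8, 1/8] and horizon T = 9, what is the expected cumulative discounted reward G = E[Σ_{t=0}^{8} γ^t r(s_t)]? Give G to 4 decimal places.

G = -0.8082

t=0: π = [0.2500, 0.2500, 0.2500, 0.1250, 0.1250], E[r] = -0.5000, γ^t·E[r] = -0.500000, running G = -0.500000
t=1: π = [0.2344, 0.1719, 0.1719, 0.2031, 0.2188], E[r] = -0.0625, γ^t·E[r] = -0.050000, running G = -0.550000
t=2: π = [0.2480, 0.1797, 0.1816, 0.2012, 0.1895], E[r] = -0.1211, γ^t·E[r] = -0.077500, running G = -0.627500
t=3: π = [0.2427, 0.1812, 0.1797, 0.2036, 0.1929], E[r] = -0.0933, γ^t·E[r] = -0.047750, running G = -0.675250
t=4: π = [0.2438, 0.1808, 0.1794, 0.2034, 0.1926], E[r] = -0.0970, γ^t·E[r] = -0.039750, running G = -0.715000
t=5: π = [0.2436, 0.1809, 0.1795, 0.2035, 0.1925], E[r] = -0.0963, γ^t·E[r] = -0.031570, running G = -0.746570
t=6: π = [0.2436, 0.1809, 0.1795, 0.2035, 0.1925], E[r] = -0.0963, γ^t·E[r] = -0.025253, running G = -0.771823
t=7: π = [0.2436, 0.1809, 0.1795, 0.2035, 0.1925], E[r] = -0.0963, γ^t·E[r] = -0.020206, running G = -0.792029
t=8: π = [0.2436, 0.1809, 0.1795, 0.2035, 0.1925], E[r] = -0.0963, γ^t·E[r] = -0.016163, running G = -0.808192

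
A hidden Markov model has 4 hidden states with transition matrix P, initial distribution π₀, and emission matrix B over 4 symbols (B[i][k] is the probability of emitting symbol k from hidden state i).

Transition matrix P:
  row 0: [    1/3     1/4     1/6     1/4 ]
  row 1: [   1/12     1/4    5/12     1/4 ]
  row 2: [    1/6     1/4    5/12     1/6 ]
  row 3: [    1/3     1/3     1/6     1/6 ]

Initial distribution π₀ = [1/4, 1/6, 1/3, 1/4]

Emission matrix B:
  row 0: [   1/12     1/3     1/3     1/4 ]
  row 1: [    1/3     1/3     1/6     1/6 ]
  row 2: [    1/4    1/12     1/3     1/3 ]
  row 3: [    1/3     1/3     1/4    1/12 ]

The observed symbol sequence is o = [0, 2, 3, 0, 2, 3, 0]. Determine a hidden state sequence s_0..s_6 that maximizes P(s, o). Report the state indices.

t=0: δ = [2.083e-02, 5.556e-02, 8.333e-02, 8.333e-02]  (obs o_0=0)
t=1: δ = [9.259e-03, 4.630e-03, 1.157e-02, 3.472e-03]  ψ = [3, 3, 2, 1]  (obs o_1=2)
t=2: δ = [7.716e-04, 4.823e-04, 1.608e-03, 1.929e-04]  ψ = [0, 2, 2, 0]  (obs o_2=3)
t=3: δ = [2.233e-05, 1.340e-04, 1.674e-04, 8.931e-05]  ψ = [2, 2, 2, 2]  (obs o_3=0)
t=4: δ = [9.923e-06, 6.977e-06, 2.326e-05, 8.372e-06]  ψ = [3, 2, 2, 1]  (obs o_4=2)
t=5: δ = [9.690e-07, 9.690e-07, 3.230e-06, 3.230e-07]  ψ = [2, 2, 2, 2]  (obs o_5=3)
t=6: δ = [4.486e-08, 2.692e-07, 3.365e-07, 1.795e-07]  ψ = [2, 2, 2, 2]  (obs o_6=0)
backtrack: best end state = 2; path = [2, 2, 2, 2, 2, 2, 2]

path = [2, 2, 2, 2, 2, 2, 2]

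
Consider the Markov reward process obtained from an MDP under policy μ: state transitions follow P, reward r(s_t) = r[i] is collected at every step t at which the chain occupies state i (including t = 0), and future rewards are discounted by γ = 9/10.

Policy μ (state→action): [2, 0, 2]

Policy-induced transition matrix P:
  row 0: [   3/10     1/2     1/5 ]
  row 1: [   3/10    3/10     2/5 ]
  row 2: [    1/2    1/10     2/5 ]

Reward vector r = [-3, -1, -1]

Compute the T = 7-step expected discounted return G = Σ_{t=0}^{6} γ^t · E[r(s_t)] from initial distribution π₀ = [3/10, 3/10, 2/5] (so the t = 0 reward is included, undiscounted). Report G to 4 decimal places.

G = -8.9283

t=0: π = [0.3000, 0.3000, 0.4000], E[r] = -1.6000, γ^t·E[r] = -1.600000, running G = -1.600000
t=1: π = [0.3800, 0.2800, 0.3400], E[r] = -1.7600, γ^t·E[r] = -1.584000, running G = -3.184000
t=2: π = [0.3680, 0.3080, 0.3240], E[r] = -1.7360, γ^t·E[r] = -1.406160, running G = -4.590160
t=3: π = [0.3648, 0.3088, 0.3264], E[r] = -1.7296, γ^t·E[r] = -1.260878, running G = -5.851038
t=4: π = [0.3653, 0.3077, 0.3270], E[r] = -1.7306, γ^t·E[r] = -1.135420, running G = -6.986459
t=5: π = [0.3654, 0.3076, 0.3269], E[r] = -1.7308, γ^t·E[r] = -1.022030, running G = -8.008488
t=6: π = [0.3654, 0.3077, 0.3269], E[r] = -1.7308, γ^t·E[r] = -0.919806, running G = -8.928295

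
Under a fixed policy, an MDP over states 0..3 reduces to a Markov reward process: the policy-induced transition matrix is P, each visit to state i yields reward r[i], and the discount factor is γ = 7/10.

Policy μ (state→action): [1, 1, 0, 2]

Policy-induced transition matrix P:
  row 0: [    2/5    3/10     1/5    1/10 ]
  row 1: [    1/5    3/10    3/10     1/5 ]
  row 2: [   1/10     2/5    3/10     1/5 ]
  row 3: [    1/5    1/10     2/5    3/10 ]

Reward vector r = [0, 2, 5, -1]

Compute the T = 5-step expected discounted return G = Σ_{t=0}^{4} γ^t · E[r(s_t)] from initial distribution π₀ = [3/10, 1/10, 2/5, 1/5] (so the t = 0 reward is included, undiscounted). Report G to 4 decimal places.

t=0: π = [0.3000, 0.1000, 0.4000, 0.2000], E[r] = 2.0000, γ^t·E[r] = 2.000000, running G = 2.000000
t=1: π = [0.2200, 0.3000, 0.2900, 0.1900], E[r] = 1.8600, γ^t·E[r] = 1.302000, running G = 3.302000
t=2: π = [0.2150, 0.2910, 0.2970, 0.1970], E[r] = 1.8700, γ^t·E[r] = 0.916300, running G = 4.218300
t=3: π = [0.2133, 0.2903, 0.2982, 0.1982], E[r] = 1.8734, γ^t·E[r] = 0.642576, running G = 4.860876
t=4: π = [0.2128, 0.2902, 0.2985, 0.1985], E[r] = 1.8743, γ^t·E[r] = 0.450024, running G = 5.310900

G = 5.3109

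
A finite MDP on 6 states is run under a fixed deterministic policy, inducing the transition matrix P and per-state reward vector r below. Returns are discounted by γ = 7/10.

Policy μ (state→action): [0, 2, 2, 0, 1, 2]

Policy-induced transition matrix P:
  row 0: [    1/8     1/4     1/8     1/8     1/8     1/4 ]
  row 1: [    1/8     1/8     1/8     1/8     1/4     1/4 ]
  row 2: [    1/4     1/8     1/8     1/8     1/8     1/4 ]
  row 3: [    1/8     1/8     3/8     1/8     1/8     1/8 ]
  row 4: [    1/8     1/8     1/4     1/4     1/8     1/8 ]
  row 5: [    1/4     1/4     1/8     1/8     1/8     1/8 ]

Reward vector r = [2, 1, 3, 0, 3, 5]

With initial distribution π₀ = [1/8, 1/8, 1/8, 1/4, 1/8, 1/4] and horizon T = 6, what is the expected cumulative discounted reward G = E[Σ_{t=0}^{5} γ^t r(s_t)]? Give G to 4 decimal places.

t=0: π = [0.1250, 0.1250, 0.1250, 0.2500, 0.1250, 0.2500], E[r] = 2.3750, γ^t·E[r] = 2.375000, running G = 2.375000
t=1: π = [0.1719, 0.1719, 0.2031, 0.1406, 0.1406, 0.1719], E[r] = 2.4063, γ^t·E[r] = 1.684375, running G = 4.059375
t=2: π = [0.1719, 0.1680, 0.1777, 0.1426, 0.1465, 0.1934], E[r] = 2.4512, γ^t·E[r] = 1.201074, running G = 5.260449
t=3: π = [0.1714, 0.1707, 0.1790, 0.1433, 0.1460, 0.1897], E[r] = 2.4368, γ^t·E[r] = 0.835811, running G = 6.096260
t=4: π = [0.1711, 0.1701, 0.1791, 0.1432, 0.1463, 0.1901], E[r] = 2.4391, γ^t·E[r] = 0.585639, running G = 6.681900
t=5: π = [0.1712, 0.1702, 0.1791, 0.1433, 0.1463, 0.1900], E[r] = 2.4387, γ^t·E[r] = 0.409880, running G = 7.091780

G = 7.0918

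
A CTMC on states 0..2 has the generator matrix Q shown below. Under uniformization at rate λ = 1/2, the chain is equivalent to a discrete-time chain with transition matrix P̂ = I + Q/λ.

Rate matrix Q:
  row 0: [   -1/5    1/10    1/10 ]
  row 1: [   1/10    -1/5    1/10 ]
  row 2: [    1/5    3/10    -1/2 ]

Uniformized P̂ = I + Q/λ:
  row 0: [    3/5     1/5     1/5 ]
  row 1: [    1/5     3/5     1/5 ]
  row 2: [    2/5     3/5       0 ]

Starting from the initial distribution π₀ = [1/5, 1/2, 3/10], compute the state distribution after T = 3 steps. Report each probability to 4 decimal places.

π = [0.3800, 0.4544, 0.1656]

t=0: π = [0.2000, 0.5000, 0.3000]
t=1: π = [0.3400, 0.5200, 0.1400]
t=2: π = [0.3640, 0.4640, 0.1720]
t=3: π = [0.3800, 0.4544, 0.1656]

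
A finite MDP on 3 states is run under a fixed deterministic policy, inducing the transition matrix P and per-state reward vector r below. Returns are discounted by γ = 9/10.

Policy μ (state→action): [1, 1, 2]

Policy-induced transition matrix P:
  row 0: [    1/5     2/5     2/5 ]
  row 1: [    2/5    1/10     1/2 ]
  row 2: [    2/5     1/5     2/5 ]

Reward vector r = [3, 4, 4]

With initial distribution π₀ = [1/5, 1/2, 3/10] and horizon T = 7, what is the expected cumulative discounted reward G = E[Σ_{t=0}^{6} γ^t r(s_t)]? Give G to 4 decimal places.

t=0: π = [0.2000, 0.5000, 0.3000], E[r] = 3.8000, γ^t·E[r] = 3.800000, running G = 3.800000
t=1: π = [0.3600, 0.1900, 0.4500], E[r] = 3.6400, γ^t·E[r] = 3.276000, running G = 7.076000
t=2: π = [0.3280, 0.2530, 0.4190], E[r] = 3.6720, γ^t·E[r] = 2.974320, running G = 10.050320
t=3: π = [0.3344, 0.2403, 0.4253], E[r] = 3.6656, γ^t·E[r] = 2.672222, running G = 12.722542
t=4: π = [0.3331, 0.2429, 0.4240], E[r] = 3.6669, γ^t·E[r] = 2.405840, running G = 15.128382
t=5: π = [0.3334, 0.2423, 0.4243], E[r] = 3.6666, γ^t·E[r] = 2.165105, running G = 17.293487
t=6: π = [0.3333, 0.2424, 0.4242], E[r] = 3.6667, γ^t·E[r] = 1.948622, running G = 19.242109

G = 19.2421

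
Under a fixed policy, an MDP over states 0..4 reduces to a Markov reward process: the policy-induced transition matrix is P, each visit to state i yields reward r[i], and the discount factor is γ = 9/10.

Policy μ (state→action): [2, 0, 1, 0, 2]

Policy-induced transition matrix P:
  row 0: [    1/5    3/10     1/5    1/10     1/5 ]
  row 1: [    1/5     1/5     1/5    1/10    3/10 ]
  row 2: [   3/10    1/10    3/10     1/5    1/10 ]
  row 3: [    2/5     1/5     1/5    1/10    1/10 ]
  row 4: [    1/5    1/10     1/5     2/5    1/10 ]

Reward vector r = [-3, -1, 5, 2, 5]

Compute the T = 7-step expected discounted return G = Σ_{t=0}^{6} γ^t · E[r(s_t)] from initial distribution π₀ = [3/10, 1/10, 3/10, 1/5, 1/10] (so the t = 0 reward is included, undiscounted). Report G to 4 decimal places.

G = 6.8617

t=0: π = [0.3000, 0.1000, 0.3000, 0.2000, 0.1000], E[r] = 1.4000, γ^t·E[r] = 1.400000, running G = 1.400000
t=1: π = [0.2700, 0.1900, 0.2300, 0.1600, 0.1500], E[r] = 1.2200, γ^t·E[r] = 1.098000, running G = 2.498000
t=2: π = [0.2550, 0.1890, 0.2230, 0.1680, 0.1650], E[r] = 1.3220, γ^t·E[r] = 1.070820, running G = 3.568820
t=3: π = [0.2559, 0.1867, 0.2223, 0.1718, 0.1633], E[r] = 1.3172, γ^t·E[r] = 0.960239, running G = 4.529059
t=4: π = [0.2566, 0.1870, 0.2222, 0.1712, 0.1629], E[r] = 1.3114, γ^t·E[r] = 0.860436, running G = 5.389495
t=5: π = [0.2565, 0.1871, 0.2222, 0.1711, 0.1631], E[r] = 1.3121, γ^t·E[r] = 0.774782, running G = 6.164277
t=6: π = [0.2564, 0.1871, 0.2222, 0.1711, 0.1631], E[r] = 1.3123, γ^t·E[r] = 0.697424, running G = 6.861700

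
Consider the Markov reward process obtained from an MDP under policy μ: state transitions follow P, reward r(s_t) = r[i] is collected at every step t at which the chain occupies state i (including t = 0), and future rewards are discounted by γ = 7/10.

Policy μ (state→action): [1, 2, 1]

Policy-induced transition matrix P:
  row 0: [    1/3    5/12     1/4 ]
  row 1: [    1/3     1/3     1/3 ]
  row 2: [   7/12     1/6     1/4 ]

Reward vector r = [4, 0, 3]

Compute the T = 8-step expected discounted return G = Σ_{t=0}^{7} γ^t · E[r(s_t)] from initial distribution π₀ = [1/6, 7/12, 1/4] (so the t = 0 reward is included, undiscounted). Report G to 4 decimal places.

t=0: π = [0.1667, 0.5833, 0.2500], E[r] = 1.4167, γ^t·E[r] = 1.416667, running G = 1.416667
t=1: π = [0.3958, 0.3056, 0.2986], E[r] = 2.4792, γ^t·E[r] = 1.735417, running G = 3.152083
t=2: π = [0.4080, 0.3166, 0.2755], E[r] = 2.4583, γ^t·E[r] = 1.204583, running G = 4.356667
t=3: π = [0.4022, 0.3214, 0.2764], E[r] = 2.4379, γ^t·E[r] = 0.836211, running G = 5.192878
t=4: π = [0.4024, 0.3208, 0.2768], E[r] = 2.4401, γ^t·E[r] = 0.585860, running G = 5.778738
t=5: π = [0.4025, 0.3207, 0.2767], E[r] = 2.4403, γ^t·E[r] = 0.410144, running G = 6.188882
t=6: π = [0.4025, 0.3208, 0.2767], E[r] = 2.4403, γ^t·E[r] = 0.287093, running G = 6.475975
t=7: π = [0.4025, 0.3208, 0.2767], E[r] = 2.4403, γ^t·E[r] = 0.200965, running G = 6.676940

G = 6.6769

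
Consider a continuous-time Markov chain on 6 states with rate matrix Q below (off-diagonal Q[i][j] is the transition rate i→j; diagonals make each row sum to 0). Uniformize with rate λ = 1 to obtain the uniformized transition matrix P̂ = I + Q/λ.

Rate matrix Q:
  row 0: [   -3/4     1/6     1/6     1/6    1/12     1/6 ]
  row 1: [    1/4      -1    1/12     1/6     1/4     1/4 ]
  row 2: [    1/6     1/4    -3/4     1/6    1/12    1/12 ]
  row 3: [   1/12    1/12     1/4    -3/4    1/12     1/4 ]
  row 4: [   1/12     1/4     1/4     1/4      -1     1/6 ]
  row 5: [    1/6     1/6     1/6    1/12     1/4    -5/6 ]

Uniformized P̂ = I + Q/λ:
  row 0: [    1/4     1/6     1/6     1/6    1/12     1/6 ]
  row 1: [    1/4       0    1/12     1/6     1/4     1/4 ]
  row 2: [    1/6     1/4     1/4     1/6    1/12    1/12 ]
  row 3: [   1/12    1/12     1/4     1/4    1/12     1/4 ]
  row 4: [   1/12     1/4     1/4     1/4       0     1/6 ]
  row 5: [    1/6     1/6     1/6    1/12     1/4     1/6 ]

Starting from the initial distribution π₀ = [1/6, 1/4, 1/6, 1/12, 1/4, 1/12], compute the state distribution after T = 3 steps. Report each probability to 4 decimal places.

π = [0.1678, 0.1537, 0.1958, 0.1772, 0.1277, 0.1778]

t=0: π = [0.1667, 0.2500, 0.1667, 0.0833, 0.2500, 0.0833]
t=1: π = [0.1736, 0.1528, 0.1875, 0.1875, 0.1181, 0.1806]
t=2: π = [0.1684, 0.1510, 0.1950, 0.1771, 0.1291, 0.1794]
t=3: π = [0.1678, 0.1537, 0.1958, 0.1772, 0.1277, 0.1778]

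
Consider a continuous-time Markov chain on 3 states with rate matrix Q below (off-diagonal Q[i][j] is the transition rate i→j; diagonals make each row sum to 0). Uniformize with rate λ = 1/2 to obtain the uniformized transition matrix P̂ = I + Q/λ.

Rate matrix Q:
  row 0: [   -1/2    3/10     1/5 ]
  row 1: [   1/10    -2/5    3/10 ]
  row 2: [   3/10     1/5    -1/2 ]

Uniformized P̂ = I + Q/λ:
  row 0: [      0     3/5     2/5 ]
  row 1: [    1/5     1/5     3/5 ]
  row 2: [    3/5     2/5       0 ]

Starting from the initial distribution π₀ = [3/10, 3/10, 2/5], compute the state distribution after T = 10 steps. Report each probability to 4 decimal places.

π = [0.2800, 0.3800, 0.3400]

t=0: π = [0.3000, 0.3000, 0.4000]
t=1: π = [0.3000, 0.4000, 0.3000]
t=2: π = [0.2600, 0.3800, 0.3600]
t=3: π = [0.2920, 0.3760, 0.3320]
t=4: π = [0.2744, 0.3832, 0.3424]
t=5: π = [0.2821, 0.3782, 0.3397]
t=6: π = [0.2795, 0.3808, 0.3398]
t=7: π = [0.2800, 0.3797, 0.3402]
t=8: π = [0.2801, 0.3801, 0.3399]
t=9: π = [0.2799, 0.3800, 0.3401]
t=10: π = [0.2800, 0.3800, 0.3400]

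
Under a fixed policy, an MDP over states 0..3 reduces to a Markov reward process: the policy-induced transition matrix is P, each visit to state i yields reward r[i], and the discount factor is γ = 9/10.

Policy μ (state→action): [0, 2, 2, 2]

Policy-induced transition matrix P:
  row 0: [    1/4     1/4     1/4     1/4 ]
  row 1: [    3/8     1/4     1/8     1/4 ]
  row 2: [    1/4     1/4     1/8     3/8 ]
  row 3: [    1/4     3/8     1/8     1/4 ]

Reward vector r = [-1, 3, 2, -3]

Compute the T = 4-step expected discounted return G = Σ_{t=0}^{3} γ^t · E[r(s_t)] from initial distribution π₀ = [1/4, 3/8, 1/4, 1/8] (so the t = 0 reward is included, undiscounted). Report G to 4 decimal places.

t=0: π = [0.2500, 0.3750, 0.2500, 0.1250], E[r] = 1.0000, γ^t·E[r] = 1.000000, running G = 1.000000
t=1: π = [0.2969, 0.2656, 0.1563, 0.2813], E[r] = -0.0313, γ^t·E[r] = -0.028125, running G = 0.971875
t=2: π = [0.2832, 0.2852, 0.1621, 0.2695], E[r] = 0.0879, γ^t·E[r] = 0.071191, running G = 1.043066
t=3: π = [0.2856, 0.2837, 0.1604, 0.2703], E[r] = 0.0754, γ^t·E[r] = 0.054995, running G = 1.098062

G = 1.0981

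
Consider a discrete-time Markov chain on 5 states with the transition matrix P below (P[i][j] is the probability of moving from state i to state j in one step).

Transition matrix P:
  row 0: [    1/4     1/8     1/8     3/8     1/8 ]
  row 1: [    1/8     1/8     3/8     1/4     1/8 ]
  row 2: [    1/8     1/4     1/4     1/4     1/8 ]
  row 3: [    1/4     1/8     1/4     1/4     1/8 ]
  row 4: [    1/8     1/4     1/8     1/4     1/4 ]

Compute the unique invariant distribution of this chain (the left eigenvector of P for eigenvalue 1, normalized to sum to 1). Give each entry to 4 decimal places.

π = [0.1818, 0.1717, 0.2309, 0.2727, 0.1429]

Balance equations π_j = Σ_i π_i·P[i][j]:
  π_0 = 1/4·π_0 + 1/8·π_1 + 1/8·π_2 + 1/4·π_3 + 1/8·π_4
  π_1 = 1/8·π_0 + 1/8·π_1 + 1/4·π_2 + 1/8·π_3 + 1/4·π_4
  π_2 = 1/8·π_0 + 3/8·π_1 + 1/4·π_2 + 1/4·π_3 + 1/8·π_4
  π_3 = 3/8·π_0 + 1/4·π_1 + 1/4·π_2 + 1/4·π_3 + 1/4·π_4
  normalize: π_0 + π_1 + π_2 + π_3 + π_4 = 1
Solving the linear system gives exactly π = [2/11, 17/99, 160/693, 3/11, 1/7].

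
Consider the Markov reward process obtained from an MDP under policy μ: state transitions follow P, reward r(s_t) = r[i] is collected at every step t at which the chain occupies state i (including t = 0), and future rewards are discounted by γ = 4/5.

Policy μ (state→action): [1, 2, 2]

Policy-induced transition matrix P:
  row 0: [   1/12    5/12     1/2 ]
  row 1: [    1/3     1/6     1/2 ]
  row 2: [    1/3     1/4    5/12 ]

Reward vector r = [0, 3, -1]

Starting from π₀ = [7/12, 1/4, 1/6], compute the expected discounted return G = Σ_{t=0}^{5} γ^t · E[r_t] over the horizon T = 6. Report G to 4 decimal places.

G = 1.6196

t=0: π = [0.5833, 0.2500, 0.1667], E[r] = 0.5833, γ^t·E[r] = 0.583333, running G = 0.583333
t=1: π = [0.1875, 0.3264, 0.4861], E[r] = 0.4931, γ^t·E[r] = 0.394444, running G = 0.977778
t=2: π = [0.2865, 0.2541, 0.4595], E[r] = 0.3027, γ^t·E[r] = 0.193704, running G = 1.171481
t=3: π = [0.2617, 0.2766, 0.4617], E[r] = 0.3680, γ^t·E[r] = 0.188420, running G = 1.359901
t=4: π = [0.2679, 0.2706, 0.4615], E[r] = 0.3502, γ^t·E[r] = 0.143439, running G = 1.503340
t=5: π = [0.2664, 0.2721, 0.4615], E[r] = 0.3548, γ^t·E[r] = 0.116251, running G = 1.619591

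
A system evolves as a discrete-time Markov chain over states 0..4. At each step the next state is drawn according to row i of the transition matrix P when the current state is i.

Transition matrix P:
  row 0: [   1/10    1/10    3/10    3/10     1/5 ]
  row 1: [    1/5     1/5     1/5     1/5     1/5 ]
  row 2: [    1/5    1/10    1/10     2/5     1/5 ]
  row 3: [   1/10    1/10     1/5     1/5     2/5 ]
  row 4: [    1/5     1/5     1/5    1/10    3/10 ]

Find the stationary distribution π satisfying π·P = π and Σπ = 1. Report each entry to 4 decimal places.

π = [0.1611, 0.1414, 0.1965, 0.2281, 0.2729]

Balance equations π_j = Σ_i π_i·P[i][j]:
  π_0 = 1/10·π_0 + 1/5·π_1 + 1/5·π_2 + 1/10·π_3 + 1/5·π_4
  π_1 = 1/10·π_0 + 1/5·π_1 + 1/10·π_2 + 1/10·π_3 + 1/5·π_4
  π_2 = 3/10·π_0 + 1/5·π_1 + 1/10·π_2 + 1/5·π_3 + 1/5·π_4
  π_3 = 3/10·π_0 + 1/5·π_1 + 2/5·π_2 + 1/5·π_3 + 1/10·π_4
  normalize: π_0 + π_1 + π_2 + π_3 + π_4 = 1
Solving the linear system gives exactly π = [1812/11249, 1591/11249, 2210/11249, 2566/11249, 3070/11249].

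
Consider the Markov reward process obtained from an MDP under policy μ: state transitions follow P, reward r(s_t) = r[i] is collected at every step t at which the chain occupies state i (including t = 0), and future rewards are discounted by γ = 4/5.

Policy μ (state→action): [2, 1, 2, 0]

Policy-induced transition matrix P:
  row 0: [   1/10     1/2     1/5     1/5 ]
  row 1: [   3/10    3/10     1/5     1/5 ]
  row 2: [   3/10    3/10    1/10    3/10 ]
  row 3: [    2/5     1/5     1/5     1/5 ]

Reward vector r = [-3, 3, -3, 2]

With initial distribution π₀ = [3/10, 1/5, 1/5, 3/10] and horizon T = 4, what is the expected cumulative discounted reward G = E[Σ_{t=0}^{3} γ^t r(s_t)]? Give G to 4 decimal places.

G = -0.1416

t=0: π = [0.3000, 0.2000, 0.2000, 0.3000], E[r] = -0.3000, γ^t·E[r] = -0.300000, running G = -0.300000
t=1: π = [0.2700, 0.3300, 0.1800, 0.2200], E[r] = 0.0800, γ^t·E[r] = 0.064000, running G = -0.236000
t=2: π = [0.2680, 0.3320, 0.1820, 0.2180], E[r] = 0.0820, γ^t·E[r] = 0.052480, running G = -0.183520
t=3: π = [0.2682, 0.3318, 0.1818, 0.2182], E[r] = 0.0818, γ^t·E[r] = 0.041882, running G = -0.141638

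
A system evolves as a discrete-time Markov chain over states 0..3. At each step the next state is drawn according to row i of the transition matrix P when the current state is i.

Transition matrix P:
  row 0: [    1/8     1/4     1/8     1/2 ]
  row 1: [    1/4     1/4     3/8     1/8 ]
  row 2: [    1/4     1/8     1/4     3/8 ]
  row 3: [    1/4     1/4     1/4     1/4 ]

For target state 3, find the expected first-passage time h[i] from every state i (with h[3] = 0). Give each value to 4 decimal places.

First-step conditioning: h[3] = 0; for i ≠ 3, h[i] = 1 + Σ_k P[i][k]·h[k].
  h[0] = 1 + 1/8·h[0] + 1/4·h[1] + 1/8·h[2]
  h[1] = 1 + 1/4·h[0] + 1/4·h[1] + 3/8·h[2]
  h[2] = 1 + 1/4·h[0] + 1/8·h[1] + 1/4·h[2]
Solving the 3×3 linear system over states ≠ 3 gives exactly h = [464/181, 648/181, 504/181, 0] (h[3] = 0 is the target).

h = [2.5635, 3.5801, 2.7845, 0.0000]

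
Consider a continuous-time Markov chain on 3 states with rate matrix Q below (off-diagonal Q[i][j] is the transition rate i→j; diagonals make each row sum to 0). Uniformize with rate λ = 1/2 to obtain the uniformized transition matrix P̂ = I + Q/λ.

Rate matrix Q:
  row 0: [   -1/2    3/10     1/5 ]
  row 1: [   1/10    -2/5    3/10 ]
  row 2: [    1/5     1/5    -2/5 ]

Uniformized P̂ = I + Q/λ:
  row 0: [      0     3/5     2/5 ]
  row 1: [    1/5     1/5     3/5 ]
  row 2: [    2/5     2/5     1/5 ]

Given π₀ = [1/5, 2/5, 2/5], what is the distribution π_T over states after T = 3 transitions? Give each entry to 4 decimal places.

π = [0.2320, 0.3712, 0.3968]

t=0: π = [0.2000, 0.4000, 0.4000]
t=1: π = [0.2400, 0.3600, 0.4000]
t=2: π = [0.2320, 0.3760, 0.3920]
t=3: π = [0.2320, 0.3712, 0.3968]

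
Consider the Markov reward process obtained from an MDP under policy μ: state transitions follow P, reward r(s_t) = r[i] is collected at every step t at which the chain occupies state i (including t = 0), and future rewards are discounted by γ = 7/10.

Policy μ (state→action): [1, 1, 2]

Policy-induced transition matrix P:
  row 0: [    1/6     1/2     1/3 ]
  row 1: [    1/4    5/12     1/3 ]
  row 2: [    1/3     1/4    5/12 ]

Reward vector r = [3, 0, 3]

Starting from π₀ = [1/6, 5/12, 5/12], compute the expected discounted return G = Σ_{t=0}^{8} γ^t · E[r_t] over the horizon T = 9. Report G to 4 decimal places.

G = 5.8899

t=0: π = [0.1667, 0.4167, 0.4167], E[r] = 1.7500, γ^t·E[r] = 1.750000, running G = 1.750000
t=1: π = [0.2708, 0.3611, 0.3681], E[r] = 1.9167, γ^t·E[r] = 1.341667, running G = 3.091667
t=2: π = [0.2581, 0.3779, 0.3640], E[r] = 1.8663, γ^t·E[r] = 0.914497, running G = 4.006163
t=3: π = [0.2588, 0.3775, 0.3637], E[r] = 1.8675, γ^t·E[r] = 0.640545, running G = 4.646708
t=4: π = [0.2587, 0.3776, 0.3636], E[r] = 1.8671, γ^t·E[r] = 0.448297, running G = 5.095005
t=5: π = [0.2587, 0.3776, 0.3636], E[r] = 1.8671, γ^t·E[r] = 0.313809, running G = 5.408814
t=6: π = [0.2587, 0.3776, 0.3636], E[r] = 1.8671, γ^t·E[r] = 0.219666, running G = 5.628481
t=7: π = [0.2587, 0.3776, 0.3636], E[r] = 1.8671, γ^t·E[r] = 0.153766, running G = 5.782247
t=8: π = [0.2587, 0.3776, 0.3636], E[r] = 1.8671, γ^t·E[r] = 0.107636, running G = 5.889884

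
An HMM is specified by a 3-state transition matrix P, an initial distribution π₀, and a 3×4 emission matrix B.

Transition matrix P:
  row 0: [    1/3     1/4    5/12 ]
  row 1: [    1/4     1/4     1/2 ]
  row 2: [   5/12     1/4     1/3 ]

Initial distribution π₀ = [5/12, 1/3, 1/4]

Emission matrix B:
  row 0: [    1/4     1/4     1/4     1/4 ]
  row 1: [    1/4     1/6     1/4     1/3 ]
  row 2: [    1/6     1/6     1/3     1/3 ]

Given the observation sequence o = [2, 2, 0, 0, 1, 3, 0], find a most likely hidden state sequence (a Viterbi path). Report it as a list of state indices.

t=0: δ = [1.042e-01, 8.333e-02, 8.333e-02]  (obs o_0=2)
t=1: δ = [8.681e-03, 6.510e-03, 1.447e-02]  ψ = [0, 0, 0]  (obs o_1=2)
t=2: δ = [1.507e-03, 9.042e-04, 8.038e-04]  ψ = [2, 2, 2]  (obs o_2=0)
t=3: δ = [1.256e-04, 9.419e-05, 1.047e-04]  ψ = [0, 0, 0]  (obs o_3=0)
t=4: δ = [1.090e-05, 5.233e-06, 8.721e-06]  ψ = [2, 0, 0]  (obs o_4=1)
t=5: δ = [9.085e-07, 9.085e-07, 1.514e-06]  ψ = [0, 0, 0]  (obs o_5=3)
t=6: δ = [1.577e-07, 9.463e-08, 8.412e-08]  ψ = [2, 2, 2]  (obs o_6=0)
backtrack: best end state = 0; path = [0, 2, 0, 2, 0, 2, 0]

path = [0, 2, 0, 2, 0, 2, 0]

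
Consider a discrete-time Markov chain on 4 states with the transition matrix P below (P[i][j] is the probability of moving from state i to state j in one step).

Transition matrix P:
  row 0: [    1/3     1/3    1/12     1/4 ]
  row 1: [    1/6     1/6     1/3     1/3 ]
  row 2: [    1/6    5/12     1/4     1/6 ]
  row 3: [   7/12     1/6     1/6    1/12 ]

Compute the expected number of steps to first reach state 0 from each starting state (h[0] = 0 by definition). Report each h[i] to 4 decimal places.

h = [0.0000, 3.8073, 4.0066, 2.5116]

First-step conditioning: h[0] = 0; for i ≠ 0, h[i] = 1 + Σ_k P[i][k]·h[k].
  h[1] = 1 + 1/6·h[1] + 1/3·h[2] + 1/3·h[3]
  h[2] = 1 + 5/12·h[1] + 1/4·h[2] + 1/6·h[3]
  h[3] = 1 + 1/6·h[1] + 1/6·h[2] + 1/12·h[3]
Solving the 3×3 linear system over states ≠ 0 gives exactly h = [0, 1146/301, 1206/301, 108/43] (h[0] = 0 is the target).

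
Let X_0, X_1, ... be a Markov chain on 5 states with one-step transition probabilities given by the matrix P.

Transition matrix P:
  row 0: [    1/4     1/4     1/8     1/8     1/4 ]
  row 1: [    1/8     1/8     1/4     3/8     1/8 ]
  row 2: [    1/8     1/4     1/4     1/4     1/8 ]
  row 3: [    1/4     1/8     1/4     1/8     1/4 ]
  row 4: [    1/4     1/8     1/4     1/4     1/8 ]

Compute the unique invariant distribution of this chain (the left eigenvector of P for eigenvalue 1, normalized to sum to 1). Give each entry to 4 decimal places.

Balance equations π_j = Σ_i π_i·P[i][j]:
  π_0 = 1/4·π_0 + 1/8·π_1 + 1/8·π_2 + 1/4·π_3 + 1/4·π_4
  π_1 = 1/4·π_0 + 1/8·π_1 + 1/4·π_2 + 1/8·π_3 + 1/8·π_4
  π_2 = 1/8·π_0 + 1/4·π_1 + 1/4·π_2 + 1/4·π_3 + 1/4·π_4
  π_3 = 1/8·π_0 + 3/8·π_1 + 1/4·π_2 + 1/8·π_3 + 1/4·π_4
  normalize: π_0 + π_1 + π_2 + π_3 + π_4 = 1
Solving the linear system gives exactly π = [102/511, 13/73, 115/511, 337/1533, 272/1533].

π = [0.1996, 0.1781, 0.2250, 0.2198, 0.1774]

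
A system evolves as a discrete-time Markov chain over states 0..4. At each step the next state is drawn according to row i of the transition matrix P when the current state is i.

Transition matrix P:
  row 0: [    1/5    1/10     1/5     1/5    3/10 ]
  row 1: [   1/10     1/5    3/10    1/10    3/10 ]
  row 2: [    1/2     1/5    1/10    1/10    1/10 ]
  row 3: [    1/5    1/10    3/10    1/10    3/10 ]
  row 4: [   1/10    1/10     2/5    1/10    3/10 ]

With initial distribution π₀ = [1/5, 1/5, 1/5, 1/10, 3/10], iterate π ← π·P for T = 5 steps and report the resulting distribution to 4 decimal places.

π = [0.2365, 0.1390, 0.2511, 0.1236, 0.2497]

t=0: π = [0.2000, 0.2000, 0.2000, 0.1000, 0.3000]
t=1: π = [0.2100, 0.1400, 0.2700, 0.1200, 0.2600]
t=2: π = [0.2410, 0.1410, 0.2510, 0.1210, 0.2460]
t=3: π = [0.2366, 0.1392, 0.2503, 0.1241, 0.2498]
t=4: π = [0.2362, 0.1390, 0.2513, 0.1237, 0.2499]
t=5: π = [0.2365, 0.1390, 0.2511, 0.1236, 0.2497]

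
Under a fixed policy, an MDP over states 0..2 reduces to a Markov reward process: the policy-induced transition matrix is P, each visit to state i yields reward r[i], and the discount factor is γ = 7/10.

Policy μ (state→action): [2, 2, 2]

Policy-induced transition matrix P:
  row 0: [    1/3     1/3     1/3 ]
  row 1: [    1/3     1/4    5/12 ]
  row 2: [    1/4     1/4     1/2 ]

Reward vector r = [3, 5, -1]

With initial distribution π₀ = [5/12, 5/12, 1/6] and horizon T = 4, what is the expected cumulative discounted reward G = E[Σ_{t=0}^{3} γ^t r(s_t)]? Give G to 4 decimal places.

G = 6.1009

t=0: π = [0.4167, 0.4167, 0.1667], E[r] = 3.1667, γ^t·E[r] = 3.166667, running G = 3.166667
t=1: π = [0.3194, 0.2847, 0.3958], E[r] = 1.9861, γ^t·E[r] = 1.390278, running G = 4.556944
t=2: π = [0.3003, 0.2766, 0.4230], E[r] = 1.8611, γ^t·E[r] = 0.911944, running G = 5.468889
t=3: π = [0.2981, 0.2750, 0.4269], E[r] = 1.8425, γ^t·E[r] = 0.631976, running G = 6.100865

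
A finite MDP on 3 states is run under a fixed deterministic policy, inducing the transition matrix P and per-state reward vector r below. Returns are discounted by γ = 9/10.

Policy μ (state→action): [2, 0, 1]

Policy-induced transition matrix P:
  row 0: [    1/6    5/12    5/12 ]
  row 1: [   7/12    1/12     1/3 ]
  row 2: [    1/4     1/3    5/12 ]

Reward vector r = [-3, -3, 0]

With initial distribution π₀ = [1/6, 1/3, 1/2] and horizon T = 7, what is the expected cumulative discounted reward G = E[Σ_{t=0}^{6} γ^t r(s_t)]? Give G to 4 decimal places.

t=0: π = [0.1667, 0.3333, 0.5000], E[r] = -1.5000, γ^t·E[r] = -1.500000, running G = -1.500000
t=1: π = [0.3472, 0.2639, 0.3889], E[r] = -1.8333, γ^t·E[r] = -1.650000, running G = -3.150000
t=2: π = [0.3090, 0.2963, 0.3947], E[r] = -1.8160, γ^t·E[r] = -1.470938, running G = -4.620938
t=3: π = [0.3230, 0.2850, 0.3920], E[r] = -1.8241, γ^t·E[r] = -1.329750, running G = -5.950688
t=4: π = [0.3181, 0.2890, 0.3929], E[r] = -1.8213, γ^t·E[r] = -1.194924, running G = -7.145612
t=5: π = [0.3198, 0.2876, 0.3926], E[r] = -1.8222, γ^t·E[r] = -1.076020, running G = -8.221632
t=6: π = [0.3192, 0.2881, 0.3927], E[r] = -1.8219, γ^t·E[r] = -0.968231, running G = -9.189863

G = -9.1899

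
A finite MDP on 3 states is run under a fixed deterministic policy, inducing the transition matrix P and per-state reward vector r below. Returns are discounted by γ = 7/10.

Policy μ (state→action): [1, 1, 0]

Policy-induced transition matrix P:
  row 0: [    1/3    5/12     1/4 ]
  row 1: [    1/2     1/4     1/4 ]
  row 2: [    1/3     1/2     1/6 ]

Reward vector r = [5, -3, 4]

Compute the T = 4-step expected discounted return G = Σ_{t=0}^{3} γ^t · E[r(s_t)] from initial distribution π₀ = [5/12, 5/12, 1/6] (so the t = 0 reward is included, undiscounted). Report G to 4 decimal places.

t=0: π = [0.4167, 0.4167, 0.1667], E[r] = 1.5000, γ^t·E[r] = 1.500000, running G = 1.500000
t=1: π = [0.4028, 0.3611, 0.2361], E[r] = 1.8750, γ^t·E[r] = 1.312500, running G = 2.812500
t=2: π = [0.3935, 0.3762, 0.2303], E[r] = 1.7604, γ^t·E[r] = 0.862604, running G = 3.675104
t=3: π = [0.3960, 0.3732, 0.2308], E[r] = 1.7839, γ^t·E[r] = 0.611862, running G = 4.286966

G = 4.2870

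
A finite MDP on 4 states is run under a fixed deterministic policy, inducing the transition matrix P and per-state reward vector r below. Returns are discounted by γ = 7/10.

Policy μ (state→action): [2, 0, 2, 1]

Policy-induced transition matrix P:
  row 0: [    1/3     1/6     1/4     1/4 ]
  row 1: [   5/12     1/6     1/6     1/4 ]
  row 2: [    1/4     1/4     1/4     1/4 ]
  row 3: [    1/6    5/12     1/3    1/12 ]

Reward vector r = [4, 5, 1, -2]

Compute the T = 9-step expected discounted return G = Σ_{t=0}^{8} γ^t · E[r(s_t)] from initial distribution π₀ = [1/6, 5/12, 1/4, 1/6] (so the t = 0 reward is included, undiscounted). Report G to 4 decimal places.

G = 7.5290

t=0: π = [0.1667, 0.4167, 0.2500, 0.1667], E[r] = 2.6667, γ^t·E[r] = 2.666667, running G = 2.666667
t=1: π = [0.3194, 0.2292, 0.2292, 0.2222], E[r] = 2.2083, γ^t·E[r] = 1.545833, running G = 4.212500
t=2: π = [0.2963, 0.2413, 0.2494, 0.2130], E[r] = 2.2153, γ^t·E[r] = 1.085486, running G = 5.297986
t=3: π = [0.2972, 0.2407, 0.2476, 0.2145], E[r] = 2.2107, γ^t·E[r] = 0.758285, running G = 6.056272
t=4: π = [0.2970, 0.2409, 0.2478, 0.2142], E[r] = 2.2120, γ^t·E[r] = 0.531097, running G = 6.587368
t=5: π = [0.2971, 0.2409, 0.2478, 0.2143], E[r] = 2.2118, γ^t·E[r] = 0.371737, running G = 6.959106
t=6: π = [0.2970, 0.2409, 0.2478, 0.2143], E[r] = 2.2118, γ^t·E[r] = 0.260219, running G = 7.219325
t=7: π = [0.2970, 0.2409, 0.2478, 0.2143], E[r] = 2.2118, γ^t·E[r] = 0.182153, running G = 7.401478
t=8: π = [0.2970, 0.2409, 0.2478, 0.2143], E[r] = 2.2118, γ^t·E[r] = 0.127507, running G = 7.528985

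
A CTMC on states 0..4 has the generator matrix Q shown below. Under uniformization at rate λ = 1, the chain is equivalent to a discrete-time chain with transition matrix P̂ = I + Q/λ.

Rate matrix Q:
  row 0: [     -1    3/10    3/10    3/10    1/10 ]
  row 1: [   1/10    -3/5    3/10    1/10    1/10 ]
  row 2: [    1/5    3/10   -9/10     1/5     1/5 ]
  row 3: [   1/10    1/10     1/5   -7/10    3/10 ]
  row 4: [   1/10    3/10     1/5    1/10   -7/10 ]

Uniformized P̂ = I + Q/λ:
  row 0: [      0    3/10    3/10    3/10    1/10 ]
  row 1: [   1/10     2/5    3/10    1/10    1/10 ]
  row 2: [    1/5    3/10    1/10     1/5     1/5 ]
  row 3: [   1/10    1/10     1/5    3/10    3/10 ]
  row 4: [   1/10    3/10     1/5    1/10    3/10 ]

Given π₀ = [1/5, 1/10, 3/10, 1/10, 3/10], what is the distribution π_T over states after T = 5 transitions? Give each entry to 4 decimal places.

t=0: π = [0.2000, 0.1000, 0.3000, 0.1000, 0.3000]
t=1: π = [0.1100, 0.2900, 0.2000, 0.1900, 0.2100]
t=2: π = [0.1090, 0.2910, 0.2200, 0.1800, 0.2000]
t=3: π = [0.1111, 0.2931, 0.2180, 0.1798, 0.1980]
t=4: π = [0.1107, 0.2934, 0.2186, 0.1800, 0.1974]
t=5: π = [0.1108, 0.2933, 0.2185, 0.1800, 0.1973]

π = [0.1108, 0.2933, 0.2185, 0.1800, 0.1973]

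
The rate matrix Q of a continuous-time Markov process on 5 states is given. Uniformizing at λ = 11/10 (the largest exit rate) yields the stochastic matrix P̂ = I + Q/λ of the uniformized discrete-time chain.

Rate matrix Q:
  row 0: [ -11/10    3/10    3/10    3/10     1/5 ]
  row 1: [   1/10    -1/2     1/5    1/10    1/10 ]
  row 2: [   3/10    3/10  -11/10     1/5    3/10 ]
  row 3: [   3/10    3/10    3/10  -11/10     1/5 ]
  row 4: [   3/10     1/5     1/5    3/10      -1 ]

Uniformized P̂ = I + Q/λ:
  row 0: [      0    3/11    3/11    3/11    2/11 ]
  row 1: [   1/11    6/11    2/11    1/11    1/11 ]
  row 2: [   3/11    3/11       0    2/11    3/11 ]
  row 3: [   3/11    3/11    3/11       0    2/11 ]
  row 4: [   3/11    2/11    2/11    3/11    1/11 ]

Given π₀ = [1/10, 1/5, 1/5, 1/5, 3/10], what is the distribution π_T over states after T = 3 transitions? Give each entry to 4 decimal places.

π = [0.1669, 0.3514, 0.1773, 0.1510, 0.1534]

t=0: π = [0.1000, 0.2000, 0.2000, 0.2000, 0.3000]
t=1: π = [0.2091, 0.3000, 0.1727, 0.1636, 0.1545]
t=2: π = [0.1612, 0.3405, 0.1843, 0.1579, 0.1562]
t=3: π = [0.1669, 0.3514, 0.1773, 0.1510, 0.1534]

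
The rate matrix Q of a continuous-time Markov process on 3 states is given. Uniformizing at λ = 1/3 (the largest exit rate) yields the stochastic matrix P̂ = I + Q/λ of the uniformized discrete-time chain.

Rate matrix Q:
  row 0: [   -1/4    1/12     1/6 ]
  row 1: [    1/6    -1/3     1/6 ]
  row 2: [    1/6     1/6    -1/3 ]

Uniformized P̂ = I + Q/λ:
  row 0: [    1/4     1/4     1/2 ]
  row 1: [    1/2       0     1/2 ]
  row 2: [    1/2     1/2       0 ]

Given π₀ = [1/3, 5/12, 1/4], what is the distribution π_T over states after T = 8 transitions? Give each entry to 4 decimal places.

t=0: π = [0.3333, 0.4167, 0.2500]
t=1: π = [0.4167, 0.2083, 0.3750]
t=2: π = [0.3958, 0.2917, 0.3125]
t=3: π = [0.4010, 0.2552, 0.3438]
t=4: π = [0.3997, 0.2721, 0.3281]
t=5: π = [0.4001, 0.2640, 0.3359]
t=6: π = [0.4000, 0.2680, 0.3320]
t=7: π = [0.4000, 0.2660, 0.3340]
t=8: π = [0.4000, 0.2670, 0.3330]

π = [0.4000, 0.2670, 0.3330]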